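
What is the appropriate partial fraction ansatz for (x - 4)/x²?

Repeated linear factor: A/x + B/x²


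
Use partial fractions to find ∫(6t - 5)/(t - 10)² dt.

Decompose: A = 6, B = 6·10 - 5 = 55, so (6t - 5)/(t - 10)² = 6/(t - 10) + 55/(t - 10)². Integrate: ∫ A/(t - 10) dt = 6 ln|(t - 10)|; ∫ B/(t - 10)² dt = -55/(t - 10). Sum: 6 ln|(t - 10)| - 55/(t - 10) + C


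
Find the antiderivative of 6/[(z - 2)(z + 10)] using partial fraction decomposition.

Decompose: 6/[(z - 2)(z + 10)] = (1/2)/(z - 2) - (1/2)/(z + 10). Integrate each term: (1/2) ln|(z - 2)| - (1/2) ln|(z + 10)| + C


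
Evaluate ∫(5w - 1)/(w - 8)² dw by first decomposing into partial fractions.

Decompose: P = 5, Q = 5·8 - 1 = 39, so (5w - 1)/(w - 8)² = 5/(w - 8) + 39/(w - 8)². Integrate: ∫ P/(w - 8) dw = 5 ln|(w - 8)|; ∫ Q/(w - 8)² dw = -39/(w - 8). Sum: 5 ln|(w - 8)| - 39/(w - 8) + C


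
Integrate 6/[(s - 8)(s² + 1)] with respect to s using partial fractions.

Cover-up at s=8: α = 6/(8²+1) = 6/65. Coeff matching: β = -6/65, γ = -48/65. Decomposition: (6/65)/(s - 8) - ((6/65)s + 48/65)/(s² + 1). Integrate: linear → ln, quadratic → (1/2)ln + arctan: (6/65) ln|(s - 8)| - (3/65) ln(s² + 1) - (48/65) arctan(s) + C


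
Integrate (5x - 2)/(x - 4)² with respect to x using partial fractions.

Decompose: A = 5, B = 5·4 - 2 = 18, so (5x - 2)/(x - 4)² = 5/(x - 4) + 18/(x - 4)². Integrate: ∫ A/(x - 4) dx = 5 ln|(x - 4)|; ∫ B/(x - 4)² dx = -18/(x - 4). Sum: 5 ln|(x - 4)| - 18/(x - 4) + C


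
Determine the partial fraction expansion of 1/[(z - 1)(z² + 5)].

Cover-up at z = 1: α = 1/(1² + 5) = 1/6. Then β = -α = -1/6, γ = -α·(0 + 1) = -1/6
Result: (1/6)/(z - 1) - ((1/6)z + 1/6)/(z² + 5)


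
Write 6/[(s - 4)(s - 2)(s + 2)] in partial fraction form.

Using cover-up method: P = 1/2, Q = -3/4, R = 1/4
Result: (1/2)/(s - 4) - (3/4)/(s - 2) + (1/4)/(s + 2)


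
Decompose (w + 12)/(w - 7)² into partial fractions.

(w + 12) = A(w - 7) + B. At w = 7: B = 1·7 + 12 = 19. Coeff of w: A = 1
Result: 1/(w - 7) + 19/(w - 7)²


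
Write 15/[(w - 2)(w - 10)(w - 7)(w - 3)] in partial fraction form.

Using Heaviside cover-up: (-3/8)/(w - 2) + (5/56)/(w - 10) - (1/4)/(w - 7) + (15/28)/(w - 3)


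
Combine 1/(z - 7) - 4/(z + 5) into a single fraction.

Common denominator (z - 7)(z + 5). Numerator: 1(z + 5) - 4(z - 7) = (z + 5) - (4z - 28) = -3z + 33
Result: (-3z + 33)/[(z - 7)(z + 5)]


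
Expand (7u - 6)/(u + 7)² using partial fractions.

(7u - 6) = P(u + 7) + Q. At u = -7: Q = 7·(-7) - 6 = -55. Coeff of u: P = 7
Result: 7/(u + 7) - 55/(u + 7)²


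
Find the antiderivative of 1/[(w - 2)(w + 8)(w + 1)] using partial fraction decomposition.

Cover-up: α = 1/30, β = 1/70, γ = -1/21. Decomposition: (1/30)/(w - 2) + (1/70)/(w + 8) - (1/21)/(w + 1). Integrate each term: (1/30) ln|(w - 2)| + (1/70) ln|(w + 8)| - (1/21) ln|(w + 1)| + C


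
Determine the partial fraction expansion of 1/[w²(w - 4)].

Cover-up at w=4: C = 1/(4 - 0)² = 1/16. Cover-up at w=0: B = 1/(0 - 4) = -1/4. Comparing w² coeff: A = -C = -1/16
Result: (-1/16)/w - (1/4)/w² + (1/16)/(w - 4)


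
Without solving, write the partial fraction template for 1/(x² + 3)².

Repeated quadratic factor: (Ax + B)/(x² + 3) + (Cx + D)/(x² + 3)²


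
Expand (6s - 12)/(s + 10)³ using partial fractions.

(6s - 12) = A(s + 10)² + B(s + 10) + C. At s = -10: C = 6·(-10) - 12 = -72. Coefficients: A = 0, B = 6
Result: 6/(s + 10)² - 72/(s + 10)³


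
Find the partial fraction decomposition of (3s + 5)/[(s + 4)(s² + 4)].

At s=-4: α = (3·(-4) + 5)/((-4)² + 4) = -7/20. β = -α = 7/20, γ = 3 - (-4)·α = 8/5
Result: (-7/20)/(s + 4) + ((7/20)s + 8/5)/(s² + 4)


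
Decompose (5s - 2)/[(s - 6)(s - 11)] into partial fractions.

At s=6: P = (5·6 - 2)/(6 - 11) = -28/5. At s=11: Q = (5·11 - 2)/(11 - 6) = 53/5
Result: (-28/5)/(s - 6) + (53/5)/(s - 11)


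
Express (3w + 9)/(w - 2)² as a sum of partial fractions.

(3w + 9) = A(w - 2) + B. At w = 2: B = 3·2 + 9 = 15. Coeff of w: A = 3
Result: 3/(w - 2) + 15/(w - 2)²


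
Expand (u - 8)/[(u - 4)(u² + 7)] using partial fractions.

At u=4: A = (1·4 - 8)/(4² + 7) = -4/23. B = -A = 4/23, C = 1 - 4·A = 39/23
Result: (-4/23)/(u - 4) + ((4/23)u + 39/23)/(u² + 7)


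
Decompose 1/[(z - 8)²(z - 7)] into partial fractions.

Cover-up at z=7: C = 1/(7 - 8)² = 1. Cover-up at z=8: B = 1/(8 - 7) = 1. Comparing z² coeff: A = -C = -1
Result: -1/(z - 8) + 1/(z - 8)² + 1/(z - 7)


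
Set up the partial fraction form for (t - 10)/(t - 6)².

Repeated linear factor: A/(t - 6) + B/(t - 6)²


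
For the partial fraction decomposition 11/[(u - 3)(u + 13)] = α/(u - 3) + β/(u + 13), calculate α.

Cover-up at u = 3: α = 11/(3 + 13) = 11/16


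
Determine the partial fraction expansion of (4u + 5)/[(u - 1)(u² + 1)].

At u=1: P = (4·1 + 5)/(1² + 1) = 9/2. Q = -P = -9/2, R = 4 - 1·P = -1/2
Result: (9/2)/(u - 1) - ((9/2)u + 1/2)/(u² + 1)


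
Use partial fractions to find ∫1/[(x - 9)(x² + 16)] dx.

Cover-up at x=9: α = 1/(9²+16) = 1/97. Coeff matching: β = -1/97, γ = -9/97. Decomposition: (1/97)/(x - 9) - ((1/97)x + 9/97)/(x² + 16). Integrate: linear → ln, quadratic → (1/2)ln + arctan: (1/97) ln|(x - 9)| - (1/194) ln(x² + 16) - (9/388) arctan(x/4) + C


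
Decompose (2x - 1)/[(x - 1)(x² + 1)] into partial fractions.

At x=1: A = (2·1 - 1)/(1² + 1) = 1/2. B = -A = -1/2, C = 2 - 1·A = 3/2
Result: (1/2)/(x - 1) - ((1/2)x - 3/2)/(x² + 1)


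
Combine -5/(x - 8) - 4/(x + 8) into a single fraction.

Common denominator (x - 8)(x + 8). Numerator: -5(x + 8) - 4(x - 8) = (-5x - 40) - (4x - 32) = -9x - 8
Result: (-9x - 8)/[(x - 8)(x + 8)]


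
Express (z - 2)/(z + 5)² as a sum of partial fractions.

(z - 2) = A(z + 5) + B. At z = -5: B = 1·(-5) - 2 = -7. Coeff of z: A = 1
Result: 1/(z + 5) - 7/(z + 5)²


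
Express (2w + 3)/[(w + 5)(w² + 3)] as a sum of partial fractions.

At w=-5: A = (2·(-5) + 3)/((-5)² + 3) = -1/4. B = -A = 1/4, C = 2 - (-5)·A = 3/4
Result: (-1/4)/(w + 5) + ((1/4)w + 3/4)/(w² + 3)


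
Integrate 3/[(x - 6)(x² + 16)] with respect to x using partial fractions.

Cover-up at x=6: A = 3/(6²+16) = 3/52. Coeff matching: B = -3/52, C = -9/26. Decomposition: (3/52)/(x - 6) - ((3/52)x + 9/26)/(x² + 16). Integrate: linear → ln, quadratic → (1/2)ln + arctan: (3/52) ln|(x - 6)| - (3/104) ln(x² + 16) - (9/104) arctan(x/4) + C


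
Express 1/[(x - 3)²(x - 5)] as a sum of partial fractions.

Cover-up at x=5: γ = 1/(5 - 3)² = 1/4. Cover-up at x=3: β = 1/(3 - 5) = -1/2. Comparing x² coeff: α = -γ = -1/4
Result: (-1/4)/(x - 3) - (1/2)/(x - 3)² + (1/4)/(x - 5)


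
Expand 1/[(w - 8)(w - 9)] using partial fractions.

1/(w - 8)(w - 9) = α/(w - 8) + β/(w - 9). α = 1/(8 - 9) = -1, β = 1/(9 - 8) = 1
Result: -1/(w - 8) + 1/(w - 9)


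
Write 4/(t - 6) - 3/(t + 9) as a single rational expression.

Common denominator (t - 6)(t + 9). Numerator: 4(t + 9) - 3(t - 6) = (4t + 36) - (3t - 18) = t + 54
Result: (t + 54)/[(t - 6)(t + 9)]


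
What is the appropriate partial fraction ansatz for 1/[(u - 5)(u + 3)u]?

Three distinct linear factors: A/(u - 5) + B/(u + 3) + C/u


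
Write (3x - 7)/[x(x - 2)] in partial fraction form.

At x=0: P = (3·0 - 7)/(0 - 2) = 7/2. At x=2: Q = (3·2 - 7)/(2 - 0) = -1/2
Result: (7/2)/x - (1/2)/(x - 2)


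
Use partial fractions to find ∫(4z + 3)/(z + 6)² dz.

Decompose: A = 4, B = 4·(-6) + 3 = -21, so (4z + 3)/(z + 6)² = 4/(z + 6) - 21/(z + 6)². Integrate: ∫ A/(z + 6) dz = 4 ln|(z + 6)|; ∫ B/(z + 6)² dz = 21/(z + 6). Sum: 4 ln|(z + 6)| + 21/(z + 6) + C


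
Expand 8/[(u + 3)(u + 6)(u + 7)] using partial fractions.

Using cover-up method: P = 2/3, Q = -8/3, R = 2
Result: (2/3)/(u + 3) - (8/3)/(u + 6) + 2/(u + 7)


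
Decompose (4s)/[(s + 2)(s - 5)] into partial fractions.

At s=-2: α = (4·(-2) + 0)/(-2 - 5) = 8/7. At s=5: β = (4·5 + 0)/(5 + 2) = 20/7
Result: (8/7)/(s + 2) + (20/7)/(s - 5)


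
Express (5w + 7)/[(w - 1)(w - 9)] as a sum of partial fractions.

At w=1: A = (5·1 + 7)/(1 - 9) = -3/2. At w=9: B = (5·9 + 7)/(9 - 1) = 13/2
Result: (-3/2)/(w - 1) + (13/2)/(w - 9)


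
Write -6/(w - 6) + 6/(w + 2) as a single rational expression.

Common denominator (w - 6)(w + 2). Numerator: -6(w + 2) + 6(w - 6) = (-6w - 12) + (6w - 36) = -48
Result: (-48)/[(w - 6)(w + 2)]


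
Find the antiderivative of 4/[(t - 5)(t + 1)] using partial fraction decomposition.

Decompose: 4/[(t - 5)(t + 1)] = (2/3)/(t - 5) - (2/3)/(t + 1). Integrate each term: (2/3) ln|(t - 5)| - (2/3) ln|(t + 1)| + C


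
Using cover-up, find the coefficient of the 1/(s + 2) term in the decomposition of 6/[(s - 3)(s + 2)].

Cover (s + 2), set s=-2: 6/((s - 3) at s=-2) = 6/(-5) = -6/5


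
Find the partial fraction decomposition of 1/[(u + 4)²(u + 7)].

Cover-up at u=-7: R = 1/(-7 + 4)² = 1/9. Cover-up at u=-4: Q = 1/(-4 + 7) = 1/3. Comparing u² coeff: P = -R = -1/9
Result: (-1/9)/(u + 4) + (1/3)/(u + 4)² + (1/9)/(u + 7)


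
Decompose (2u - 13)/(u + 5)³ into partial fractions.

(2u - 13) = P(u + 5)² + Q(u + 5) + R. At u = -5: R = 2·(-5) - 13 = -23. Coefficients: P = 0, Q = 2
Result: 2/(u + 5)² - 23/(u + 5)³


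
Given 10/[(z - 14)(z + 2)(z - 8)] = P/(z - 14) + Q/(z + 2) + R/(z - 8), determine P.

Cover-up at z = 14: P = 10/[(14 + 2)(14 - 8)] = 10/[(16)(6)] = 10/96 = 5/48


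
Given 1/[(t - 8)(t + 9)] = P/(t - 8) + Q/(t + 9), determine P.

Cover-up at t = 8: P = 1/(8 + 9) = 1/17


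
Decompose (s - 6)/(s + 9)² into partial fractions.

(s - 6) = A(s + 9) + B. At s = -9: B = 1·(-9) - 6 = -15. Coeff of s: A = 1
Result: 1/(s + 9) - 15/(s + 9)²


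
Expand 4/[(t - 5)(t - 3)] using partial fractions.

4/(t - 5)(t - 3) = P/(t - 5) + Q/(t - 3). P = 4/(5 - 3) = 2, Q = 4/(3 - 5) = -2
Result: 2/(t - 5) - 2/(t - 3)


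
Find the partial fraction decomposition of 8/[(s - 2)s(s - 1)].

Using cover-up method: A = 4, B = 4, C = -8
Result: 4/(s - 2) + 4/s - 8/(s - 1)


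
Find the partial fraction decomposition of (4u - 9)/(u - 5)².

(4u - 9) = A(u - 5) + B. At u = 5: B = 4·5 - 9 = 11. Coeff of u: A = 4
Result: 4/(u - 5) + 11/(u - 5)²


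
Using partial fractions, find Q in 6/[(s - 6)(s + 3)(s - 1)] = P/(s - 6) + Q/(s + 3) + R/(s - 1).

Cover-up at s = -3: Q = 6/[(-3 - 6)(-3 - 1)] = 6/[(-9)(-4)] = 6/36 = 1/6


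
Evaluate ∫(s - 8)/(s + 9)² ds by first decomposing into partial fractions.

Decompose: A = 1, B = 1·(-9) - 8 = -17, so (s - 8)/(s + 9)² = 1/(s + 9) - 17/(s + 9)². Integrate: ∫ A/(s + 9) ds = ln|(s + 9)|; ∫ B/(s + 9)² ds = 17/(s + 9). Sum: ln|(s + 9)| + 17/(s + 9) + C


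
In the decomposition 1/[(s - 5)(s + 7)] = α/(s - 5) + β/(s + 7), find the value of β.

Cover-up at s = -7: β = 1/(-7 - 5) = -1/12


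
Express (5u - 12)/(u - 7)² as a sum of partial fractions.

(5u - 12) = P(u - 7) + Q. At u = 7: Q = 5·7 - 12 = 23. Coeff of u: P = 5
Result: 5/(u - 7) + 23/(u - 7)²


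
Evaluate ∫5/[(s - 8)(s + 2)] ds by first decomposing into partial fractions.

Decompose: 5/[(s - 8)(s + 2)] = (1/2)/(s - 8) - (1/2)/(s + 2). Integrate each term: (1/2) ln|(s - 8)| - (1/2) ln|(s + 2)| + C


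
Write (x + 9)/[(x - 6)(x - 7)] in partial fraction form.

At x=6: α = (1·6 + 9)/(6 - 7) = -15. At x=7: β = (1·7 + 9)/(7 - 6) = 16
Result: -15/(x - 6) + 16/(x - 7)


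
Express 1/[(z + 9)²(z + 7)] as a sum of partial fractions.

Cover-up at z=-7: C = 1/(-7 + 9)² = 1/4. Cover-up at z=-9: B = 1/(-9 + 7) = -1/2. Comparing z² coeff: A = -C = -1/4
Result: (-1/4)/(z + 9) - (1/2)/(z + 9)² + (1/4)/(z + 7)


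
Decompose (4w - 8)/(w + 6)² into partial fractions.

(4w - 8) = A(w + 6) + B. At w = -6: B = 4·(-6) - 8 = -32. Coeff of w: A = 4
Result: 4/(w + 6) - 32/(w + 6)²


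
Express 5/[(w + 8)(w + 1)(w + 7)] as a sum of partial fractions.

Using cover-up method: A = 5/7, B = 5/42, C = -5/6
Result: (5/7)/(w + 8) + (5/42)/(w + 1) - (5/6)/(w + 7)


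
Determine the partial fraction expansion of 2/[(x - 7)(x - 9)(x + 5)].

Using cover-up method: A = -1/12, B = 1/14, C = 1/84
Result: (-1/12)/(x - 7) + (1/14)/(x - 9) + (1/84)/(x + 5)


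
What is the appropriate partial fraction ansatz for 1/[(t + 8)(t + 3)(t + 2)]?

Three distinct linear factors: A/(t + 8) + B/(t + 3) + C/(t + 2)


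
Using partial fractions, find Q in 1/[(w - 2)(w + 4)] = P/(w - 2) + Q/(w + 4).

Cover-up at w = -4: Q = 1/(-4 - 2) = -1/6


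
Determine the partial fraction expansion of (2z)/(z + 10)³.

(2z) = α(z + 10)² + β(z + 10) + γ. At z = -10: γ = 2·(-10) + 0 = -20. Coefficients: α = 0, β = 2
Result: 2/(z + 10)² - 20/(z + 10)³


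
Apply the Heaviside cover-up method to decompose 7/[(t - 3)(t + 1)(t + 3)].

Cover (t - 3), t=3: A = 7/[(3 + 1)(3 + 3)] = 7/24. Cover (t + 1), t=-1: B = 7/[(-1 - 3)(-1 + 3)] = -7/8. Cover (t + 3), t=-3: C = 7/[(-3 - 3)(-3 + 1)] = 7/12.
Result: (7/24)/(t - 3) - (7/8)/(t + 1) + (7/12)/(t + 3)


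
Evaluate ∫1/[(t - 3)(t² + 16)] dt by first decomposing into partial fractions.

Cover-up at t=3: A = 1/(3²+16) = 1/25. Coeff matching: B = -1/25, C = -3/25. Decomposition: (1/25)/(t - 3) - ((1/25)t + 3/25)/(t² + 16). Integrate: linear → ln, quadratic → (1/2)ln + arctan: (1/25) ln|(t - 3)| - (1/50) ln(t² + 16) - (3/100) arctan(t/4) + C


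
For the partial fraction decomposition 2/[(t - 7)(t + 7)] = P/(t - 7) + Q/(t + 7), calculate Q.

Cover-up at t = -7: Q = 2/(-7 - 7) = -2/14 = -1/7


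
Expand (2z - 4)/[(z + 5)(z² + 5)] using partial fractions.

At z=-5: α = (2·(-5) - 4)/((-5)² + 5) = -7/15. β = -α = 7/15, γ = 2 - (-5)·α = -1/3
Result: (-7/15)/(z + 5) + ((7/15)z - 1/3)/(z² + 5)


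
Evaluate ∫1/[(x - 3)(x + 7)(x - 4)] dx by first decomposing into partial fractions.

Cover-up: P = -1/10, Q = 1/110, R = 1/11. Decomposition: (-1/10)/(x - 3) + (1/110)/(x + 7) + (1/11)/(x - 4). Integrate each term: (-1/10) ln|(x - 3)| + (1/110) ln|(x + 7)| + (1/11) ln|(x - 4)| + C


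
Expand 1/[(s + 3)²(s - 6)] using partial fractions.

Cover-up at s=6: γ = 1/(6 + 3)² = 1/81. Cover-up at s=-3: β = 1/(-3 - 6) = -1/9. Comparing s² coeff: α = -γ = -1/81
Result: (-1/81)/(s + 3) - (1/9)/(s + 3)² + (1/81)/(s - 6)


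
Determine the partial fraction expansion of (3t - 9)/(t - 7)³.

(3t - 9) = A(t - 7)² + B(t - 7) + C. At t = 7: C = 3·7 - 9 = 12. Coefficients: A = 0, B = 3
Result: 3/(t - 7)² + 12/(t - 7)³


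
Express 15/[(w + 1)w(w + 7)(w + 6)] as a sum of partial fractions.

Using Heaviside cover-up: (-1/2)/(w + 1) + (5/14)/w - (5/14)/(w + 7) + (1/2)/(w + 6)


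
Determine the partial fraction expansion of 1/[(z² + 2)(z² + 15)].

Coefficient matching gives α = γ = 0, β = 1/(15-2) = 1/13, δ = -β = -1/13
Result: (1/13)/(z² + 2) - (1/13)/(z² + 15)


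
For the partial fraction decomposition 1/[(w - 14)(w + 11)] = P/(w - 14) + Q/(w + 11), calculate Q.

Cover-up at w = -11: Q = 1/(-11 - 14) = -1/25


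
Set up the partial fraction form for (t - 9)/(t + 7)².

Repeated linear factor: A/(t + 7) + B/(t + 7)²


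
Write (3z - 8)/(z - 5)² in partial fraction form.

(3z - 8) = α(z - 5) + β. At z = 5: β = 3·5 - 8 = 7. Coeff of z: α = 3
Result: 3/(z - 5) + 7/(z - 5)²


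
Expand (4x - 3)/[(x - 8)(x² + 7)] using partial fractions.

At x=8: A = (4·8 - 3)/(8² + 7) = 29/71. B = -A = -29/71, C = 4 - 8·A = 52/71
Result: (29/71)/(x - 8) - ((29/71)x - 52/71)/(x² + 7)


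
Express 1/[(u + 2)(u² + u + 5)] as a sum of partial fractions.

Cover-up at u = -2: P = 1/((-2)² + 1·(-2) + 5) = 1/7. Then Q = -P = -1/7, R = -P·(1 - 2) = 1/7
Result: (1/7)/(u + 2) - ((1/7)u - 1/7)/(u² + u + 5)


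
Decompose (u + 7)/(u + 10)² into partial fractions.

(u + 7) = P(u + 10) + Q. At u = -10: Q = 1·(-10) + 7 = -3. Coeff of u: P = 1
Result: 1/(u + 10) - 3/(u + 10)²


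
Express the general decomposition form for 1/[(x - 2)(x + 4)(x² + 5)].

Two linear + quadratic: A/(x - 2) + B/(x + 4) + (Cx + D)/(x² + 5)


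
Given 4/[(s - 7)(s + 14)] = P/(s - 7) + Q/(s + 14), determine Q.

Cover-up at s = -14: Q = 4/(-14 - 7) = -4/21


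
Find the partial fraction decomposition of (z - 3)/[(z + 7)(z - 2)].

At z=-7: A = (1·(-7) - 3)/(-7 - 2) = 10/9. At z=2: B = (1·2 - 3)/(2 + 7) = -1/9
Result: (10/9)/(z + 7) - (1/9)/(z - 2)


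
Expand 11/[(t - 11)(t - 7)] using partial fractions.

11/(t - 11)(t - 7) = α/(t - 11) + β/(t - 7). α = 11/(11 - 7) = 11/4, β = 11/(7 - 11) = -11/4
Result: (11/4)/(t - 11) - (11/4)/(t - 7)


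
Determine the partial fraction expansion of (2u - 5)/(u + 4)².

(2u - 5) = A(u + 4) + B. At u = -4: B = 2·(-4) - 5 = -13. Coeff of u: A = 2
Result: 2/(u + 4) - 13/(u + 4)²


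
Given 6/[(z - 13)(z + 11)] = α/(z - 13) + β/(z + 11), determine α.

Cover-up at z = 13: α = 6/(13 + 11) = 6/24 = 1/4


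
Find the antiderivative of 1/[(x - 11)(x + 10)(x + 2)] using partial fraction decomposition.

Cover-up: P = 1/273, Q = 1/168, R = -1/104. Decomposition: (1/273)/(x - 11) + (1/168)/(x + 10) - (1/104)/(x + 2). Integrate each term: (1/273) ln|(x - 11)| + (1/168) ln|(x + 10)| - (1/104) ln|(x + 2)| + C


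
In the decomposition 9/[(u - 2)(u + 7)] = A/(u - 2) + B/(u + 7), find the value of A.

Cover-up at u = 2: A = 9/(2 + 7) = 9/9 = 1


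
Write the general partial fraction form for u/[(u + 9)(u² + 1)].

Linear + irreducible quadratic: P/(u + 9) + (Qu + R)/(u² + 1)


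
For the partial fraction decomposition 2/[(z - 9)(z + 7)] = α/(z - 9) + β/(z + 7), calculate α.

Cover-up at z = 9: α = 2/(9 + 7) = 2/16 = 1/8


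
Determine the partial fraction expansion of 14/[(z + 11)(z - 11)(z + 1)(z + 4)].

Using Heaviside cover-up: (-1/110)/(z + 11) + (7/1980)/(z - 11) - (7/180)/(z + 1) + (2/45)/(z + 4)


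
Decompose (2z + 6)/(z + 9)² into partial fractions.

(2z + 6) = P(z + 9) + Q. At z = -9: Q = 2·(-9) + 6 = -12. Coeff of z: P = 2
Result: 2/(z + 9) - 12/(z + 9)²


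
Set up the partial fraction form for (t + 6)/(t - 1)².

Repeated linear factor: α/(t - 1) + β/(t - 1)²


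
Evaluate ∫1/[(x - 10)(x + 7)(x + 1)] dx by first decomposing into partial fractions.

Cover-up: P = 1/187, Q = 1/102, R = -1/66. Decomposition: (1/187)/(x - 10) + (1/102)/(x + 7) - (1/66)/(x + 1). Integrate each term: (1/187) ln|(x - 10)| + (1/102) ln|(x + 7)| - (1/66) ln|(x + 1)| + C


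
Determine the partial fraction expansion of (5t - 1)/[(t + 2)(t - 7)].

At t=-2: A = (5·(-2) - 1)/(-2 - 7) = 11/9. At t=7: B = (5·7 - 1)/(7 + 2) = 34/9
Result: (11/9)/(t + 2) + (34/9)/(t - 7)


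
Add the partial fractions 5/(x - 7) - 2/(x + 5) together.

Common denominator (x - 7)(x + 5). Numerator: 5(x + 5) - 2(x - 7) = (5x + 25) - (2x - 14) = 3x + 39
Result: (3x + 39)/[(x - 7)(x + 5)]


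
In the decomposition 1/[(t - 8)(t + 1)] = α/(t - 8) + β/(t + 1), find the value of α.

Cover-up at t = 8: α = 1/(8 + 1) = 1/9


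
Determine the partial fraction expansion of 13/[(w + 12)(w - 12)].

13/(w + 12)(w - 12) = A/(w + 12) + B/(w - 12). A = 13/(-12 - 12) = -13/24, B = 13/(12 + 12) = 13/24
Result: (-13/24)/(w + 12) + (13/24)/(w - 12)


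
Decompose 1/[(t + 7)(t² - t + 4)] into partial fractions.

Cover-up at t = -7: α = 1/((-7)² - 1·(-7) + 4) = 1/60. Then β = -α = -1/60, γ = -α·(-1 - 7) = 2/15
Result: (1/60)/(t + 7) - ((1/60)t - 2/15)/(t² - t + 4)


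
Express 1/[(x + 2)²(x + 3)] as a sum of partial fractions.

Cover-up at x=-3: γ = 1/(-3 + 2)² = 1. Cover-up at x=-2: β = 1/(-2 + 3) = 1. Comparing x² coeff: α = -γ = -1
Result: -1/(x + 2) + 1/(x + 2)² + 1/(x + 3)


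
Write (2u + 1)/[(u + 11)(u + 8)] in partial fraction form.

At u=-11: A = (2·(-11) + 1)/(-11 + 8) = 7. At u=-8: B = (2·(-8) + 1)/(-8 + 11) = -5
Result: 7/(u + 11) - 5/(u + 8)


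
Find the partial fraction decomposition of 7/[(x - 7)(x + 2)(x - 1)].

Using cover-up method: α = 7/54, β = 7/27, γ = -7/18
Result: (7/54)/(x - 7) + (7/27)/(x + 2) - (7/18)/(x - 1)


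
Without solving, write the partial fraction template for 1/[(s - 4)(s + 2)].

Distinct linear factors: α/(s - 4) + β/(s + 2)


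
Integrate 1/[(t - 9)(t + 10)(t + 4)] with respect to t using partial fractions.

Cover-up: P = 1/247, Q = 1/114, R = -1/78. Decomposition: (1/247)/(t - 9) + (1/114)/(t + 10) - (1/78)/(t + 4). Integrate each term: (1/247) ln|(t - 9)| + (1/114) ln|(t + 10)| - (1/78) ln|(t + 4)| + C


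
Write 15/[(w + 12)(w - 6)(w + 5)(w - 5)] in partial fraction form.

Using Heaviside cover-up: (-5/714)/(w + 12) + (5/66)/(w - 6) + (3/154)/(w + 5) - (3/34)/(w - 5)


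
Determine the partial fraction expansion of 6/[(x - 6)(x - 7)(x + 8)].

Using cover-up method: α = -3/7, β = 2/5, γ = 1/35
Result: (-3/7)/(x - 6) + (2/5)/(x - 7) + (1/35)/(x + 8)


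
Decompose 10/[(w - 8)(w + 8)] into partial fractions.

10/(w - 8)(w + 8) = α/(w - 8) + β/(w + 8). α = 10/(8 + 8) = 5/8, β = 10/(-8 - 8) = -5/8
Result: (5/8)/(w - 8) - (5/8)/(w + 8)


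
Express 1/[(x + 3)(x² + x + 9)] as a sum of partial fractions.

Cover-up at x = -3: α = 1/((-3)² + 1·(-3) + 9) = 1/15. Then β = -α = -1/15, γ = -α·(1 - 3) = 2/15
Result: (1/15)/(x + 3) - ((1/15)x - 2/15)/(x² + x + 9)


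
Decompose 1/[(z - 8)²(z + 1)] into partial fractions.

Cover-up at z=-1: γ = 1/(-1 - 8)² = 1/81. Cover-up at z=8: β = 1/(8 + 1) = 1/9. Comparing z² coeff: α = -γ = -1/81
Result: (-1/81)/(z - 8) + (1/9)/(z - 8)² + (1/81)/(z + 1)


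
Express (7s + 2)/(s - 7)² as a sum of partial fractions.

(7s + 2) = A(s - 7) + B. At s = 7: B = 7·7 + 2 = 51. Coeff of s: A = 7
Result: 7/(s - 7) + 51/(s - 7)²


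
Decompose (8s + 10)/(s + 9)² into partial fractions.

(8s + 10) = A(s + 9) + B. At s = -9: B = 8·(-9) + 10 = -62. Coeff of s: A = 8
Result: 8/(s + 9) - 62/(s + 9)²


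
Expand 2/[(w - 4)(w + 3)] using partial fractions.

2/(w - 4)(w + 3) = A/(w - 4) + B/(w + 3). A = 2/(4 + 3) = 2/7, B = 2/(-3 - 4) = -2/7
Result: (2/7)/(w - 4) - (2/7)/(w + 3)


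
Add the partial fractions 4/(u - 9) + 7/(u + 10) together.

Common denominator (u - 9)(u + 10). Numerator: 4(u + 10) + 7(u - 9) = (4u + 40) + (7u - 63) = 11u - 23
Result: (11u - 23)/[(u - 9)(u + 10)]


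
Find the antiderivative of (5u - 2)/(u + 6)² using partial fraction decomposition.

Decompose: A = 5, B = 5·(-6) - 2 = -32, so (5u - 2)/(u + 6)² = 5/(u + 6) - 32/(u + 6)². Integrate: ∫ A/(u + 6) du = 5 ln|(u + 6)|; ∫ B/(u + 6)² du = 32/(u + 6). Sum: 5 ln|(u + 6)| + 32/(u + 6) + C


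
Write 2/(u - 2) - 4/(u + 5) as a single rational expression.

Common denominator (u - 2)(u + 5). Numerator: 2(u + 5) - 4(u - 2) = (2u + 10) - (4u - 8) = -2u + 18
Result: (-2u + 18)/[(u - 2)(u + 5)]


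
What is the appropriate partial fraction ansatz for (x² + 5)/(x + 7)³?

Repeated linear factor (power 3): A/(x + 7) + B/(x + 7)² + C/(x + 7)³


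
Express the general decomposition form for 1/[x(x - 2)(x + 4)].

Three distinct linear factors: P/x + Q/(x - 2) + R/(x + 4)


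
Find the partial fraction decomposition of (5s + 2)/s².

(5s + 2) = As + B. At s = 0: B = 5·0 + 2 = 2. Coeff of s: A = 5
Result: 5/s + 2/s²


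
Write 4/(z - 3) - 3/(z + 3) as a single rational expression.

Common denominator (z - 3)(z + 3). Numerator: 4(z + 3) - 3(z - 3) = (4z + 12) - (3z - 9) = z + 21
Result: (z + 21)/[(z - 3)(z + 3)]


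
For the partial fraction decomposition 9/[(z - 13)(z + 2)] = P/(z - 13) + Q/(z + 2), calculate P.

Cover-up at z = 13: P = 9/(13 + 2) = 9/15 = 3/5


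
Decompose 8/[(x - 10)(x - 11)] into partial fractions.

8/(x - 10)(x - 11) = α/(x - 10) + β/(x - 11). α = 8/(10 - 11) = -8, β = 8/(11 - 10) = 8
Result: -8/(x - 10) + 8/(x - 11)


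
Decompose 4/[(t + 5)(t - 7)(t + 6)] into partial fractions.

Using cover-up method: A = -1/3, B = 1/39, C = 4/13
Result: (-1/3)/(t + 5) + (1/39)/(t - 7) + (4/13)/(t + 6)


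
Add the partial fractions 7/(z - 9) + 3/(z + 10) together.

Common denominator (z - 9)(z + 10). Numerator: 7(z + 10) + 3(z - 9) = (7z + 70) + (3z - 27) = 10z + 43
Result: (10z + 43)/[(z - 9)(z + 10)]


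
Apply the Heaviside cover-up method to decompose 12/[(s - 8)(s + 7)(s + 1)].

Cover (s - 8), s=8: P = 12/[(8 + 7)(8 + 1)] = 4/45. Cover (s + 7), s=-7: Q = 12/[(-7 - 8)(-7 + 1)] = 2/15. Cover (s + 1), s=-1: R = 12/[(-1 - 8)(-1 + 7)] = -2/9.
Result: (4/45)/(s - 8) + (2/15)/(s + 7) - (2/9)/(s + 1)


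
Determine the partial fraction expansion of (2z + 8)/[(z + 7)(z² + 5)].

At z=-7: A = (2·(-7) + 8)/((-7)² + 5) = -1/9. B = -A = 1/9, C = 2 - (-7)·A = 11/9
Result: (-1/9)/(z + 7) + ((1/9)z + 11/9)/(z² + 5)


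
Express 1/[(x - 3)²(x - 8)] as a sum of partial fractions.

Cover-up at x=8: γ = 1/(8 - 3)² = 1/25. Cover-up at x=3: β = 1/(3 - 8) = -1/5. Comparing x² coeff: α = -γ = -1/25
Result: (-1/25)/(x - 3) - (1/5)/(x - 3)² + (1/25)/(x - 8)


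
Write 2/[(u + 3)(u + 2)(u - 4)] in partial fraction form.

Using cover-up method: α = 2/7, β = -1/3, γ = 1/21
Result: (2/7)/(u + 3) - (1/3)/(u + 2) + (1/21)/(u - 4)


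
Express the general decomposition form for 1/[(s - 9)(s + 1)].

Distinct linear factors: α/(s - 9) + β/(s + 1)


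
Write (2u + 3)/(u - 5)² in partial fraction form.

(2u + 3) = α(u - 5) + β. At u = 5: β = 2·5 + 3 = 13. Coeff of u: α = 2
Result: 2/(u - 5) + 13/(u - 5)²


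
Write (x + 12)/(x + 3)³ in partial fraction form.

(x + 12) = A(x + 3)² + B(x + 3) + C. At x = -3: C = 1·(-3) + 12 = 9. Coefficients: A = 0, B = 1
Result: 1/(x + 3)² + 9/(x + 3)³


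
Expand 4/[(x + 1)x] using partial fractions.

4/(x + 1)x = α/(x + 1) + β/x. α = 4/(-1 - 0) = -4, β = 4/(0 + 1) = 4
Result: -4/(x + 1) + 4/x


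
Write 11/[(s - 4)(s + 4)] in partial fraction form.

11/(s - 4)(s + 4) = α/(s - 4) + β/(s + 4). α = 11/(4 + 4) = 11/8, β = 11/(-4 - 4) = -11/8
Result: (11/8)/(s - 4) - (11/8)/(s + 4)


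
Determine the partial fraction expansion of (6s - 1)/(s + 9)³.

(6s - 1) = α(s + 9)² + β(s + 9) + γ. At s = -9: γ = 6·(-9) - 1 = -55. Coefficients: α = 0, β = 6
Result: 6/(s + 9)² - 55/(s + 9)³


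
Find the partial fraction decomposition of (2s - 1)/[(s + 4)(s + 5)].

At s=-4: A = (2·(-4) - 1)/(-4 + 5) = -9. At s=-5: B = (2·(-5) - 1)/(-5 + 4) = 11
Result: -9/(s + 4) + 11/(s + 5)


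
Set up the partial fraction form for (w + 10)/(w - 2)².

Repeated linear factor: P/(w - 2) + Q/(w - 2)²


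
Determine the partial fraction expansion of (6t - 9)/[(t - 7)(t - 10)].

At t=7: A = (6·7 - 9)/(7 - 10) = -11. At t=10: B = (6·10 - 9)/(10 - 7) = 17
Result: -11/(t - 7) + 17/(t - 10)


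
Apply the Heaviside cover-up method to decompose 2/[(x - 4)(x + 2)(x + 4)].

Cover (x - 4), x=4: P = 2/[(4 + 2)(4 + 4)] = 1/24. Cover (x + 2), x=-2: Q = 2/[(-2 - 4)(-2 + 4)] = -1/6. Cover (x + 4), x=-4: R = 2/[(-4 - 4)(-4 + 2)] = 1/8.
Result: (1/24)/(x - 4) - (1/6)/(x + 2) + (1/8)/(x + 4)


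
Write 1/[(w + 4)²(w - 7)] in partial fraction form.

Cover-up at w=7: γ = 1/(7 + 4)² = 1/121. Cover-up at w=-4: β = 1/(-4 - 7) = -1/11. Comparing w² coeff: α = -γ = -1/121
Result: (-1/121)/(w + 4) - (1/11)/(w + 4)² + (1/121)/(w - 7)


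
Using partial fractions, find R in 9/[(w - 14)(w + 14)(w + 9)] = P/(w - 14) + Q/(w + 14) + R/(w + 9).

Cover-up at w = -9: R = 9/[(-9 - 14)(-9 + 14)] = 9/[(-23)(5)] = -9/115


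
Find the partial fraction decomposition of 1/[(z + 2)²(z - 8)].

Cover-up at z=8: γ = 1/(8 + 2)² = 1/100. Cover-up at z=-2: β = 1/(-2 - 8) = -1/10. Comparing z² coeff: α = -γ = -1/100
Result: (-1/100)/(z + 2) - (1/10)/(z + 2)² + (1/100)/(z - 8)


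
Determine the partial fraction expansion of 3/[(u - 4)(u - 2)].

3/(u - 4)(u - 2) = P/(u - 4) + Q/(u - 2). P = 3/(4 - 2) = 3/2, Q = 3/(2 - 4) = -3/2
Result: (3/2)/(u - 4) - (3/2)/(u - 2)


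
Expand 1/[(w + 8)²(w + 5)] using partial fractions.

Cover-up at w=-5: C = 1/(-5 + 8)² = 1/9. Cover-up at w=-8: B = 1/(-8 + 5) = -1/3. Comparing w² coeff: A = -C = -1/9
Result: (-1/9)/(w + 8) - (1/3)/(w + 8)² + (1/9)/(w + 5)


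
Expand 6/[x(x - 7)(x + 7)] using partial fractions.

Using cover-up method: A = -6/49, B = 3/49, C = 3/49
Result: (-6/49)/x + (3/49)/(x - 7) + (3/49)/(x + 7)


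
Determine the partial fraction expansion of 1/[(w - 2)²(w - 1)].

Cover-up at w=1: R = 1/(1 - 2)² = 1. Cover-up at w=2: Q = 1/(2 - 1) = 1. Comparing w² coeff: P = -R = -1
Result: -1/(w - 2) + 1/(w - 2)² + 1/(w - 1)


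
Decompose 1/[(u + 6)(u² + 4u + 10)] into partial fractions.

Cover-up at u = -6: A = 1/((-6)² + 4·(-6) + 10) = 1/22. Then B = -A = -1/22, C = -A·(4 - 6) = 1/11
Result: (1/22)/(u + 6) - ((1/22)u - 1/11)/(u² + 4u + 10)


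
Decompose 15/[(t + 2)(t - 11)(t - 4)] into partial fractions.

Using cover-up method: A = 5/26, B = 15/91, C = -5/14
Result: (5/26)/(t + 2) + (15/91)/(t - 11) - (5/14)/(t - 4)


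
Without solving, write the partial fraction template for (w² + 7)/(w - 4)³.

Repeated linear factor (power 3): A/(w - 4) + B/(w - 4)² + C/(w - 4)³


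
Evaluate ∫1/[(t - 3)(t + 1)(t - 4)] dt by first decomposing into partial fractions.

Cover-up: P = -1/4, Q = 1/20, R = 1/5. Decomposition: (-1/4)/(t - 3) + (1/20)/(t + 1) + (1/5)/(t - 4). Integrate each term: (-1/4) ln|(t - 3)| + (1/20) ln|(t + 1)| + (1/5) ln|(t - 4)| + C


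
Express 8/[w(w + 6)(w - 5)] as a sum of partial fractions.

Using cover-up method: A = -4/15, B = 4/33, C = 8/55
Result: (-4/15)/w + (4/33)/(w + 6) + (8/55)/(w - 5)


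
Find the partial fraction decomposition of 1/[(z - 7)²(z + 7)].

Cover-up at z=-7: R = 1/(-7 - 7)² = 1/196. Cover-up at z=7: Q = 1/(7 + 7) = 1/14. Comparing z² coeff: P = -R = -1/196
Result: (-1/196)/(z - 7) + (1/14)/(z - 7)² + (1/196)/(z + 7)


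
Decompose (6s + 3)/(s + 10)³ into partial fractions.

(6s + 3) = α(s + 10)² + β(s + 10) + γ. At s = -10: γ = 6·(-10) + 3 = -57. Coefficients: α = 0, β = 6
Result: 6/(s + 10)² - 57/(s + 10)³


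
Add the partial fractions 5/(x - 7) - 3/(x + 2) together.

Common denominator (x - 7)(x + 2). Numerator: 5(x + 2) - 3(x - 7) = (5x + 10) - (3x - 21) = 2x + 31
Result: (2x + 31)/[(x - 7)(x + 2)]


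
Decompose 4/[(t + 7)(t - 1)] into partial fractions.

4/(t + 7)(t - 1) = P/(t + 7) + Q/(t - 1). P = 4/(-7 - 1) = -1/2, Q = 4/(1 + 7) = 1/2
Result: (-1/2)/(t + 7) + (1/2)/(t - 1)


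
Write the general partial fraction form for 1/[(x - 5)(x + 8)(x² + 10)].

Two linear + quadratic: A/(x - 5) + B/(x + 8) + (Cx + D)/(x² + 10)


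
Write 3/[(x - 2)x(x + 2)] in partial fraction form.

Using cover-up method: α = 3/8, β = -3/4, γ = 3/8
Result: (3/8)/(x - 2) - (3/4)/x + (3/8)/(x + 2)


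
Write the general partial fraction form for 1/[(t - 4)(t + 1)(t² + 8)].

Two linear + quadratic: α/(t - 4) + β/(t + 1) + (γt + δ)/(t² + 8)


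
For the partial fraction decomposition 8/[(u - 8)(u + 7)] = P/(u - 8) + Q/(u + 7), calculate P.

Cover-up at u = 8: P = 8/(8 + 7) = 8/15


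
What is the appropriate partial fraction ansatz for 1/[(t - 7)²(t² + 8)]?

Repeated linear + quadratic: A/(t - 7) + B/(t - 7)² + (Ct + D)/(t² + 8)


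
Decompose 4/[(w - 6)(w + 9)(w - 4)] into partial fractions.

Using cover-up method: A = 2/15, B = 4/195, C = -2/13
Result: (2/15)/(w - 6) + (4/195)/(w + 9) - (2/13)/(w - 4)


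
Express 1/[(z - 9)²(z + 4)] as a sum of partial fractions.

Cover-up at z=-4: γ = 1/(-4 - 9)² = 1/169. Cover-up at z=9: β = 1/(9 + 4) = 1/13. Comparing z² coeff: α = -γ = -1/169
Result: (-1/169)/(z - 9) + (1/13)/(z - 9)² + (1/169)/(z + 4)


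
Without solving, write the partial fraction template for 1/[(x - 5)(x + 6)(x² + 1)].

Two linear + quadratic: α/(x - 5) + β/(x + 6) + (γx + δ)/(x² + 1)


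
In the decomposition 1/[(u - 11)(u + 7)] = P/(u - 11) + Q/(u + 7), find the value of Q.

Cover-up at u = -7: Q = 1/(-7 - 11) = -1/18


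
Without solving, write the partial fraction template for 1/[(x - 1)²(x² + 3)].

Repeated linear + quadratic: A/(x - 1) + B/(x - 1)² + (Cx + D)/(x² + 3)


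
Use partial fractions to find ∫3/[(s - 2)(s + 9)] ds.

Decompose: 3/[(s - 2)(s + 9)] = (3/11)/(s - 2) - (3/11)/(s + 9). Integrate each term: (3/11) ln|(s - 2)| - (3/11) ln|(s + 9)| + C


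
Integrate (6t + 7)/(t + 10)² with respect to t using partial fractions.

Decompose: α = 6, β = 6·(-10) + 7 = -53, so (6t + 7)/(t + 10)² = 6/(t + 10) - 53/(t + 10)². Integrate: ∫ α/(t + 10) dt = 6 ln|(t + 10)|; ∫ β/(t + 10)² dt = 53/(t + 10). Sum: 6 ln|(t + 10)| + 53/(t + 10) + C


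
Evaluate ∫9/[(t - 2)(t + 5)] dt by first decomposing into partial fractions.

Decompose: 9/[(t - 2)(t + 5)] = (9/7)/(t - 2) - (9/7)/(t + 5). Integrate each term: (9/7) ln|(t - 2)| - (9/7) ln|(t + 5)| + C


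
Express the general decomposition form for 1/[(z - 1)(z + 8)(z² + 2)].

Two linear + quadratic: A/(z - 1) + B/(z + 8) + (Cz + D)/(z² + 2)


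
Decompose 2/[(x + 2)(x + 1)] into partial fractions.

2/(x + 2)(x + 1) = A/(x + 2) + B/(x + 1). A = 2/(-2 + 1) = -2, B = 2/(-1 + 2) = 2
Result: -2/(x + 2) + 2/(x + 1)


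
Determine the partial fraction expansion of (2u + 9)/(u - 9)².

(2u + 9) = A(u - 9) + B. At u = 9: B = 2·9 + 9 = 27. Coeff of u: A = 2
Result: 2/(u - 9) + 27/(u - 9)²


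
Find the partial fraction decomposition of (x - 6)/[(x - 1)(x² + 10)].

At x=1: P = (1·1 - 6)/(1² + 10) = -5/11. Q = -P = 5/11, R = 1 - 1·P = 16/11
Result: (-5/11)/(x - 1) + ((5/11)x + 16/11)/(x² + 10)


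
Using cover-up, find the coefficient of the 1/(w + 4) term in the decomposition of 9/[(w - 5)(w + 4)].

Cover (w + 4), set w=-4: 9/((w - 5) at w=-4) = 9/(-9) = -1


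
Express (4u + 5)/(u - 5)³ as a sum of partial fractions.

(4u + 5) = α(u - 5)² + β(u - 5) + γ. At u = 5: γ = 4·5 + 5 = 25. Coefficients: α = 0, β = 4
Result: 4/(u - 5)² + 25/(u - 5)³


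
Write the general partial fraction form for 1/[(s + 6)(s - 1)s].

Three distinct linear factors: α/(s + 6) + β/(s - 1) + γ/s


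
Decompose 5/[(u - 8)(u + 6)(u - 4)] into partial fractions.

Using cover-up method: P = 5/56, Q = 1/28, R = -1/8
Result: (5/56)/(u - 8) + (1/28)/(u + 6) - (1/8)/(u - 4)


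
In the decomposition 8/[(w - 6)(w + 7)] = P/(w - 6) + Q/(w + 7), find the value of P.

Cover-up at w = 6: P = 8/(6 + 7) = 8/13


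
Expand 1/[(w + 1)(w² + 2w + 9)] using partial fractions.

Cover-up at w = -1: P = 1/((-1)² + 2·(-1) + 9) = 1/8. Then Q = -P = -1/8, R = -P·(2 - 1) = -1/8
Result: (1/8)/(w + 1) - ((1/8)w + 1/8)/(w² + 2w + 9)


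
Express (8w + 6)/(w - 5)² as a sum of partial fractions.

(8w + 6) = A(w - 5) + B. At w = 5: B = 8·5 + 6 = 46. Coeff of w: A = 8
Result: 8/(w - 5) + 46/(w - 5)²


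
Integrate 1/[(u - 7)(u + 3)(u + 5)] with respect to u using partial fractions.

Cover-up: A = 1/120, B = -1/20, C = 1/24. Decomposition: (1/120)/(u - 7) - (1/20)/(u + 3) + (1/24)/(u + 5). Integrate each term: (1/120) ln|(u - 7)| - (1/20) ln|(u + 3)| + (1/24) ln|(u + 5)| + C


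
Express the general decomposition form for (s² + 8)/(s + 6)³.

Repeated linear factor (power 3): α/(s + 6) + β/(s + 6)² + γ/(s + 6)³


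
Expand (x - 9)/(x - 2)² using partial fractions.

(x - 9) = P(x - 2) + Q. At x = 2: Q = 1·2 - 9 = -7. Coeff of x: P = 1
Result: 1/(x - 2) - 7/(x - 2)²


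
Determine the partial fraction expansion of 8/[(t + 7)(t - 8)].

8/(t + 7)(t - 8) = α/(t + 7) + β/(t - 8). α = 8/(-7 - 8) = -8/15, β = 8/(8 + 7) = 8/15
Result: (-8/15)/(t + 7) + (8/15)/(t - 8)


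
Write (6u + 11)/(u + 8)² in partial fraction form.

(6u + 11) = A(u + 8) + B. At u = -8: B = 6·(-8) + 11 = -37. Coeff of u: A = 6
Result: 6/(u + 8) - 37/(u + 8)²


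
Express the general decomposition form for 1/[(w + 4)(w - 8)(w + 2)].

Three distinct linear factors: α/(w + 4) + β/(w - 8) + γ/(w + 2)


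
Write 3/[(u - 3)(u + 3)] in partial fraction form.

3/(u - 3)(u + 3) = P/(u - 3) + Q/(u + 3). P = 3/(3 + 3) = 1/2, Q = 3/(-3 - 3) = -1/2
Result: (1/2)/(u - 3) - (1/2)/(u + 3)


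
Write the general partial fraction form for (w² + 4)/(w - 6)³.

Repeated linear factor (power 3): A/(w - 6) + B/(w - 6)² + C/(w - 6)³


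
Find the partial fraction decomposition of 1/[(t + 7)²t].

Cover-up at t=0: R = 1/(0 + 7)² = 1/49. Cover-up at t=-7: Q = 1/(-7 - 0) = -1/7. Comparing t² coeff: P = -R = -1/49
Result: (-1/49)/(t + 7) - (1/7)/(t + 7)² + (1/49)/t


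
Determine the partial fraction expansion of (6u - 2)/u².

(6u - 2) = Au + B. At u = 0: B = 6·0 - 2 = -2. Coeff of u: A = 6
Result: 6/u - 2/u²


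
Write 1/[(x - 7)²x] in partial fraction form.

Cover-up at x=0: R = 1/(0 - 7)² = 1/49. Cover-up at x=7: Q = 1/(7 - 0) = 1/7. Comparing x² coeff: P = -R = -1/49
Result: (-1/49)/(x - 7) + (1/7)/(x - 7)² + (1/49)/x


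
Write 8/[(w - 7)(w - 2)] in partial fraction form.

8/(w - 7)(w - 2) = P/(w - 7) + Q/(w - 2). P = 8/(7 - 2) = 8/5, Q = 8/(2 - 7) = -8/5
Result: (8/5)/(w - 7) - (8/5)/(w - 2)


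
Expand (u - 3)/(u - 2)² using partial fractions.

(u - 3) = α(u - 2) + β. At u = 2: β = 1·2 - 3 = -1. Coeff of u: α = 1
Result: 1/(u - 2) - 1/(u - 2)²


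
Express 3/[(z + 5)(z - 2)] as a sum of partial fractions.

3/(z + 5)(z - 2) = P/(z + 5) + Q/(z - 2). P = 3/(-5 - 2) = -3/7, Q = 3/(2 + 5) = 3/7
Result: (-3/7)/(z + 5) + (3/7)/(z - 2)


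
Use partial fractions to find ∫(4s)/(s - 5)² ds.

Decompose: α = 4, β = 4·5 + 0 = 20, so (4s)/(s - 5)² = 4/(s - 5) + 20/(s - 5)². Integrate: ∫ α/(s - 5) ds = 4 ln|(s - 5)|; ∫ β/(s - 5)² ds = -20/(s - 5). Sum: 4 ln|(s - 5)| - 20/(s - 5) + C


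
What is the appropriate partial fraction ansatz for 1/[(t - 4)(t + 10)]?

Distinct linear factors: A/(t - 4) + B/(t + 10)


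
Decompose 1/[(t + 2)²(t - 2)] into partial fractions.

Cover-up at t=2: R = 1/(2 + 2)² = 1/16. Cover-up at t=-2: Q = 1/(-2 - 2) = -1/4. Comparing t² coeff: P = -R = -1/16
Result: (-1/16)/(t + 2) - (1/4)/(t + 2)² + (1/16)/(t - 2)


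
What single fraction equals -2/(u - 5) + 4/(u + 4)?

Common denominator (u - 5)(u + 4). Numerator: -2(u + 4) + 4(u - 5) = (-2u - 8) + (4u - 20) = 2u - 28
Result: (2u - 28)/[(u - 5)(u + 4)]


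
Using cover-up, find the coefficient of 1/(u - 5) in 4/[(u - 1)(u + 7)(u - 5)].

Cover (u - 5), set u=5: 4/[(5 - 1)(5 + 7)] = 1/12


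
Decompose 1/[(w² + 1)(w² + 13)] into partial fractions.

Coefficient matching gives A = C = 0, B = 1/(13-1) = 1/12, D = -B = -1/12
Result: (1/12)/(w² + 1) - (1/12)/(w² + 13)


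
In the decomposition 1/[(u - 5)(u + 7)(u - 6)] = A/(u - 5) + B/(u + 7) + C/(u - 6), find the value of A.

Cover-up at u = 5: A = 1/[(5 + 7)(5 - 6)] = 1/[(12)(-1)] = -1/12


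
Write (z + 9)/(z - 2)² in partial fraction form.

(z + 9) = A(z - 2) + B. At z = 2: B = 1·2 + 9 = 11. Coeff of z: A = 1
Result: 1/(z - 2) + 11/(z - 2)²


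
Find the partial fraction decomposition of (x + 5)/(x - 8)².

(x + 5) = A(x - 8) + B. At x = 8: B = 1·8 + 5 = 13. Coeff of x: A = 1
Result: 1/(x - 8) + 13/(x - 8)²


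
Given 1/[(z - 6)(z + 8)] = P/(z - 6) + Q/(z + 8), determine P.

Cover-up at z = 6: P = 1/(6 + 8) = 1/14


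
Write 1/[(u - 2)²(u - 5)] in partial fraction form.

Cover-up at u=5: γ = 1/(5 - 2)² = 1/9. Cover-up at u=2: β = 1/(2 - 5) = -1/3. Comparing u² coeff: α = -γ = -1/9
Result: (-1/9)/(u - 2) - (1/3)/(u - 2)² + (1/9)/(u - 5)
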